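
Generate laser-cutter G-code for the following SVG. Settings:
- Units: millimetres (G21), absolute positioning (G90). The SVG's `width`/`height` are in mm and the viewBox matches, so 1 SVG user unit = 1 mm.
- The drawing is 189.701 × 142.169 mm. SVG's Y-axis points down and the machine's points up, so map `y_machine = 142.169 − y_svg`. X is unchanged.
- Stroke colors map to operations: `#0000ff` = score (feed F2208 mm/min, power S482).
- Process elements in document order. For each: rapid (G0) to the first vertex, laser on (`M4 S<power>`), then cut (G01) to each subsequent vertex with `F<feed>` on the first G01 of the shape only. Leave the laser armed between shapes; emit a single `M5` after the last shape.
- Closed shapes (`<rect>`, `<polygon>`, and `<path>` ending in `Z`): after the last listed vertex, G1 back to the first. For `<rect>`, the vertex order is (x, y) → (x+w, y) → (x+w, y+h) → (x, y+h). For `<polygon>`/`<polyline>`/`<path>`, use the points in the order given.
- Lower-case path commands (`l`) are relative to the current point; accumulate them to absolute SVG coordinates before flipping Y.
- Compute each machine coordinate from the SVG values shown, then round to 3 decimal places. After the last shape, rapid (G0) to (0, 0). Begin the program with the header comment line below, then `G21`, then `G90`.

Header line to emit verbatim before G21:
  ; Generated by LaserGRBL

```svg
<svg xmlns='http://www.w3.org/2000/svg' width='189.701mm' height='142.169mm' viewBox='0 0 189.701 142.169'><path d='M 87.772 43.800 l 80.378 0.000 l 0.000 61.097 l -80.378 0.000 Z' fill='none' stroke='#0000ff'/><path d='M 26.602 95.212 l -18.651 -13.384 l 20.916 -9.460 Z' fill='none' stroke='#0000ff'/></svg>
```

Since the viewBox matches the mm dimensions, user units are millimetres directly. The only transform is the Y-flip y_m = 142.169 − y_svg.

Shape 1 is a rectangle drawn with `<path>`. Its stroke #0000ff means score at S482, F2208. After flipping Y the toolpath is (87.772,98.369) → (168.150,98.369) → (168.150,37.272) → (87.772,37.272) → (87.772,98.369), returning to the start.

Shape 2 is a regular polygon drawn with `<path>`. Its stroke #0000ff means score at S482, F2208. After flipping Y the toolpath is (26.602,46.957) → (7.951,60.341) → (28.867,69.801) → (26.602,46.957), returning to the start.

; Generated by LaserGRBL
G21
G90
G0 X87.772 Y98.369
M4 S482
G01 X168.150 Y98.369 F2208
G01 X168.150 Y37.272
G01 X87.772 Y37.272
G01 X87.772 Y98.369
G0 X26.602 Y46.957
M4 S482
G01 X7.951 Y60.341 F2208
G01 X28.867 Y69.801
G01 X26.602 Y46.957
M5
G0 X0.000 Y0.000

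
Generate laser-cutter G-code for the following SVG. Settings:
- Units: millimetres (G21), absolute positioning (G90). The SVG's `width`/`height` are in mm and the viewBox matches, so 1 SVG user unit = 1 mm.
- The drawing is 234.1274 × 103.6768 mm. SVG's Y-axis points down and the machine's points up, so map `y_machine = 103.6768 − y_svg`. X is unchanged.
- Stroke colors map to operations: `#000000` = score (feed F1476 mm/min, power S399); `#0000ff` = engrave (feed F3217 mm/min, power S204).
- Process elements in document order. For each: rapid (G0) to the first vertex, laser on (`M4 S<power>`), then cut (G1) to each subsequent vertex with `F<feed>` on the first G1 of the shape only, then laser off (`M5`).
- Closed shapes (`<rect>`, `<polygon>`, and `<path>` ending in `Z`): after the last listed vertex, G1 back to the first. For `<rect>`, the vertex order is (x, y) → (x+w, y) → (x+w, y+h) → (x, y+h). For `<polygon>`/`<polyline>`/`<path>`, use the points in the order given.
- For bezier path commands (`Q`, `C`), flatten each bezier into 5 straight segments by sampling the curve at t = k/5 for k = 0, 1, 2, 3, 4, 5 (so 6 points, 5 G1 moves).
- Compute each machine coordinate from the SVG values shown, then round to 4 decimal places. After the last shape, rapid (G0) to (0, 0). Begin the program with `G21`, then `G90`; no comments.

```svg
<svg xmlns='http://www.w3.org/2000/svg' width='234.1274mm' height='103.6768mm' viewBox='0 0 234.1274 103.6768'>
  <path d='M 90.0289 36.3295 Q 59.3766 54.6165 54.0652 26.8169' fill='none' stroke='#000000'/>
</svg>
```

Since the viewBox matches the mm dimensions, user units are millimetres directly. The only transform is the Y-flip y_m = 103.6768 − y_svg.

Shape 1 is a quadratic bezier drawn with `<path>`. Its stroke #000000 means score at S399, F1476. After flipping Y the toolpath is (90.0289,67.3473) → (78.7816,61.8760) → (69.5616,60.0916) → (62.3689,61.9941) → (57.2034,67.5835) → (54.0652,76.8599).

G21
G90
G0 X90.0289 Y67.3473
M4 S399
G1 X78.7816 Y61.8760 F1476
G1 X69.5616 Y60.0916
G1 X62.3689 Y61.9941
G1 X57.2034 Y67.5835
G1 X54.0652 Y76.8599
M5
G0 X0.0000 Y0.0000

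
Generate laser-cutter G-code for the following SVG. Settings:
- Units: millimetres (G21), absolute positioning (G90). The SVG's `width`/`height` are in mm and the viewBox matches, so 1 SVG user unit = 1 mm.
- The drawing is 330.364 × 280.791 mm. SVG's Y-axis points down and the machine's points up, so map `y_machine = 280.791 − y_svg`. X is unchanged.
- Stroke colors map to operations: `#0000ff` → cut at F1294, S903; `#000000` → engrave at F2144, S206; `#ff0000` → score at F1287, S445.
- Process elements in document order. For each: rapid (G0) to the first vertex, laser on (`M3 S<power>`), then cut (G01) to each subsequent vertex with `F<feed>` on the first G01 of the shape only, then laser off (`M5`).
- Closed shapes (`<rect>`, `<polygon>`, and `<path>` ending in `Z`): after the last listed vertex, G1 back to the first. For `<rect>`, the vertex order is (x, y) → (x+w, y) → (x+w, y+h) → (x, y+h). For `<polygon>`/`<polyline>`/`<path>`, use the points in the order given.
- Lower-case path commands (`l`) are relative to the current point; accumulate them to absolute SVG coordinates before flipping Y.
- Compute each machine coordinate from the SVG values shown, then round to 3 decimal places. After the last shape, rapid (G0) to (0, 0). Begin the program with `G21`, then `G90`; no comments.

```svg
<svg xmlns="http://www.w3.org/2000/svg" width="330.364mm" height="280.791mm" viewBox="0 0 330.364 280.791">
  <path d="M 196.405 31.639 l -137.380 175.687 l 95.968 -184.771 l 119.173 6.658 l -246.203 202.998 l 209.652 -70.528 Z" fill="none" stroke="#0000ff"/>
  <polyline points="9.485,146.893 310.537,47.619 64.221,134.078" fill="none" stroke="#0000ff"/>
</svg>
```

viewBox `0 0 330.364 280.791` with mm width/height → 1 unit = 1 mm. Flip: y_m = 280.791 − y_svg.

**Shape 1** — `<path>` closed polygon, stroke `#0000ff` → cut (S903, F1294). Machine vertices: (196.405,249.152) → (59.025,73.465) → (154.993,258.236) → (274.166,251.578) → (27.963,48.580) → (237.615,119.108) → (196.405,249.152). Closed: final G1 returns to the first vertex.

**Shape 2** — `<polyline>` open polyline, stroke `#0000ff` → cut (S903, F1294). Machine vertices: (9.485,133.898) → (310.537,233.172) → (64.221,146.713). Open path.

G21
G90
G0 X196.405 Y249.152
M3 S903
G01 X59.025 Y73.465 F1294
G01 X154.993 Y258.236
G01 X274.166 Y251.578
G01 X27.963 Y48.580
G01 X237.615 Y119.108
G01 X196.405 Y249.152
M5
G0 X9.485 Y133.898
M3 S903
G01 X310.537 Y233.172 F1294
G01 X64.221 Y146.713
M5
G0 X0.000 Y0.000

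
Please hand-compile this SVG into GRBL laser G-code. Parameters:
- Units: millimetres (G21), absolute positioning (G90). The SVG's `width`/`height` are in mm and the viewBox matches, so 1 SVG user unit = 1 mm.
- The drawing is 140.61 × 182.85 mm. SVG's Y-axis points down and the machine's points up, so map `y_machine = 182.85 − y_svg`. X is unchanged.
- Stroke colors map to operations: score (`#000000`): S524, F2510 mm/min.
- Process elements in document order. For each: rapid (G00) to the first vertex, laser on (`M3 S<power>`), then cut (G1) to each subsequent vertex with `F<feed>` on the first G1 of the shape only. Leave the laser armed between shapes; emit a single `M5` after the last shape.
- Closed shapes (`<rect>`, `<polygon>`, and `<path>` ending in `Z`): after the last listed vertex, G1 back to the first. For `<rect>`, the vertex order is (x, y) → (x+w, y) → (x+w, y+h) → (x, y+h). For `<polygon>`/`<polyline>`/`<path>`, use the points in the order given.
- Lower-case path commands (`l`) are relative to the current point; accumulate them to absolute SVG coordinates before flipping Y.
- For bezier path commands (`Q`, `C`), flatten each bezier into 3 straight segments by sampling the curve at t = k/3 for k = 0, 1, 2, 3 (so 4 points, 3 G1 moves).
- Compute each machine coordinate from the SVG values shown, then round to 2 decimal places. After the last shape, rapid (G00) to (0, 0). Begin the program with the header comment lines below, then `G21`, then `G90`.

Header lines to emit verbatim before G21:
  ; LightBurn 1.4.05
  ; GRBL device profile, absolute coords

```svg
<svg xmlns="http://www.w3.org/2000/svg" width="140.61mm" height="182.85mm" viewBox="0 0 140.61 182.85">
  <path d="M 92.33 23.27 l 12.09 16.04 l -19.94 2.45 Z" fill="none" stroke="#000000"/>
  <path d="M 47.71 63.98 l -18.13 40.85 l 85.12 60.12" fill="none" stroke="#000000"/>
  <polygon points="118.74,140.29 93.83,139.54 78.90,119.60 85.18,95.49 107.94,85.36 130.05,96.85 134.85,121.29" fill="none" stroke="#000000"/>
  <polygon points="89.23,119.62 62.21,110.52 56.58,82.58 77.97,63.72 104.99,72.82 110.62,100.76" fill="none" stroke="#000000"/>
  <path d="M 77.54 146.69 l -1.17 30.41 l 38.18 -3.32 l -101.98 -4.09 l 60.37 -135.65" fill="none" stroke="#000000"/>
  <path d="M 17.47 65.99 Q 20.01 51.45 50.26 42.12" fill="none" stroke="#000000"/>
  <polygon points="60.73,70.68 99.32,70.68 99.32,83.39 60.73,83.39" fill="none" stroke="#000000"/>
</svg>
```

viewBox `0 0 140.61 182.85` with mm width/height → 1 unit = 1 mm. Flip: y_m = 182.85 − y_svg.

**Shape 1** — `<path>` regular polygon, stroke `#000000` → score (S524, F2510). Machine vertices: (92.33,159.58) → (104.42,143.54) → (84.48,141.09) → (92.33,159.58). Closed: final G1 returns to the first vertex.

**Shape 2** — `<path>` open polyline, stroke `#000000` → score (S524, F2510). Machine vertices: (47.71,118.87) → (29.58,78.02) → (114.70,17.90). Open path.

**Shape 3** — `<polygon>` regular polygon, stroke `#000000` → score (S524, F2510). Machine vertices: (118.74,42.56) → (93.83,43.31) → (78.90,63.25) → (85.18,87.36) → (107.94,97.49) → (130.05,86.00) → (134.85,61.56) → (118.74,42.56). Closed: final G1 returns to the first vertex.

**Shape 4** — `<polygon>` regular polygon, stroke `#000000` → score (S524, F2510). Machine vertices: (89.23,63.23) → (62.21,72.33) → (56.58,100.27) → (77.97,119.13) → (104.99,110.03) → (110.62,82.09) → (89.23,63.23). Closed: final G1 returns to the first vertex.

**Shape 5** — `<path>` open polyline, stroke `#000000` → score (S524, F2510). Machine vertices: (77.54,36.16) → (76.37,5.75) → (114.55,9.07) → (12.57,13.16) → (72.94,148.81). Open path.

**Shape 6** — `<path>` quadratic bezier, stroke `#000000` → score (S524, F2510). Control points (SVG): P0=(17.47,65.99), P1=(20.01,51.45), P2=(50.26,42.12); sampled at t=k/3. Machine vertices: (17.47,116.86) → (22.24,125.97) → (33.17,133.93) → (50.26,140.73). Open path.

**Shape 7** — `<polygon>` rectangle, stroke `#000000` → score (S524, F2510). Machine vertices: (60.73,112.17) → (99.32,112.17) → (99.32,99.46) → (60.73,99.46) → (60.73,112.17). Closed: final G1 returns to the first vertex.

; LightBurn 1.4.05
; GRBL device profile, absolute coords
G21
G90
G00 X92.33 Y159.58
M3 S524
G1 X104.42 Y143.54 F2510
G1 X84.48 Y141.09
G1 X92.33 Y159.58
G00 X47.71 Y118.87
M3 S524
G1 X29.58 Y78.02 F2510
G1 X114.70 Y17.90
G00 X118.74 Y42.56
M3 S524
G1 X93.83 Y43.31 F2510
G1 X78.90 Y63.25
G1 X85.18 Y87.36
G1 X107.94 Y97.49
G1 X130.05 Y86.00
G1 X134.85 Y61.56
G1 X118.74 Y42.56
G00 X89.23 Y63.23
M3 S524
G1 X62.21 Y72.33 F2510
G1 X56.58 Y100.27
G1 X77.97 Y119.13
G1 X104.99 Y110.03
G1 X110.62 Y82.09
G1 X89.23 Y63.23
G00 X77.54 Y36.16
M3 S524
G1 X76.37 Y5.75 F2510
G1 X114.55 Y9.07
G1 X12.57 Y13.16
G1 X72.94 Y148.81
G00 X17.47 Y116.86
M3 S524
G1 X22.24 Y125.97 F2510
G1 X33.17 Y133.93
G1 X50.26 Y140.73
G00 X60.73 Y112.17
M3 S524
G1 X99.32 Y112.17 F2510
G1 X99.32 Y99.46
G1 X60.73 Y99.46
G1 X60.73 Y112.17
M5
G00 X0.00 Y0.00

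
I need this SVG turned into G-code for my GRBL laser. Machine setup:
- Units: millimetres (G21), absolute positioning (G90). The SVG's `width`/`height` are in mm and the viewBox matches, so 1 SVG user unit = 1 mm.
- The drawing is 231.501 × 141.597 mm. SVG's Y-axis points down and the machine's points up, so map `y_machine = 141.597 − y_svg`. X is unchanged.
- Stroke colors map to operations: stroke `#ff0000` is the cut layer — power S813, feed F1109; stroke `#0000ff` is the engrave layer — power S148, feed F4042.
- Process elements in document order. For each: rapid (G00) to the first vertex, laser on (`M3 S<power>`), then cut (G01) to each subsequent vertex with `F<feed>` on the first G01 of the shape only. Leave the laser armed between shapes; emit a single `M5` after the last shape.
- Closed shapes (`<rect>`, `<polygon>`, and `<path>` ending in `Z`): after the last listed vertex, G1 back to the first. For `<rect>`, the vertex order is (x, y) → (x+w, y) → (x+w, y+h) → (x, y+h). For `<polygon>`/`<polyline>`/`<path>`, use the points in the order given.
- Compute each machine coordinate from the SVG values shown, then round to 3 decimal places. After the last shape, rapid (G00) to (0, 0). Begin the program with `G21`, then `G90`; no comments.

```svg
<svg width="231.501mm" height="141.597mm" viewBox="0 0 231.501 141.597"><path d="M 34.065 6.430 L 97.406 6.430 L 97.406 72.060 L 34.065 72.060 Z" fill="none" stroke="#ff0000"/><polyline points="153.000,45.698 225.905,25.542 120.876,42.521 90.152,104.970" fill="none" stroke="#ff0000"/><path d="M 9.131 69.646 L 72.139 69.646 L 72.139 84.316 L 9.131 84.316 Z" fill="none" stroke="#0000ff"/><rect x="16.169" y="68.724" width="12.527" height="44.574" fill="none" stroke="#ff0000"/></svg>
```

G21
G90
G00 X34.065 Y135.167
M3 S813
G01 X97.406 Y135.167 F1109
G01 X97.406 Y69.537
G01 X34.065 Y69.537
G01 X34.065 Y135.167
G00 X153.000 Y95.899
M3 S813
G01 X225.905 Y116.055 F1109
G01 X120.876 Y99.076
G01 X90.152 Y36.627
G00 X9.131 Y71.951
M3 S148
G01 X72.139 Y71.951 F4042
G01 X72.139 Y57.281
G01 X9.131 Y57.281
G01 X9.131 Y71.951
G00 X16.169 Y72.873
M3 S813
G01 X28.696 Y72.873 F1109
G01 X28.696 Y28.299
G01 X16.169 Y28.299
G01 X16.169 Y72.873
M5
G00 X0.000 Y0.000

Since the viewBox matches the mm dimensions, user units are millimetres directly. The only transform is the Y-flip y_m = 141.597 − y_svg.

Shape 1 is a rectangle drawn with `<path>`. Its stroke #ff0000 means cut at S813, F1109. After flipping Y the toolpath is (34.065,135.167) → (97.406,135.167) → (97.406,69.537) → (34.065,69.537) → (34.065,135.167), returning to the start.

Shape 2 is a open polyline drawn with `<polyline>`. Its stroke #ff0000 means cut at S813, F1109. After flipping Y the toolpath is (153.000,95.899) → (225.905,116.055) → (120.876,99.076) → (90.152,36.627).

Shape 3 is a rectangle drawn with `<path>`. Its stroke #0000ff means engrave at S148, F4042. After flipping Y the toolpath is (9.131,71.951) → (72.139,71.951) → (72.139,57.281) → (9.131,57.281) → (9.131,71.951), returning to the start.

Shape 4 is a rectangle drawn with `<rect>`. Its stroke #ff0000 means cut at S813, F1109. After flipping Y the toolpath is (16.169,72.873) → (28.696,72.873) → (28.696,28.299) → (16.169,28.299) → (16.169,72.873), returning to the start.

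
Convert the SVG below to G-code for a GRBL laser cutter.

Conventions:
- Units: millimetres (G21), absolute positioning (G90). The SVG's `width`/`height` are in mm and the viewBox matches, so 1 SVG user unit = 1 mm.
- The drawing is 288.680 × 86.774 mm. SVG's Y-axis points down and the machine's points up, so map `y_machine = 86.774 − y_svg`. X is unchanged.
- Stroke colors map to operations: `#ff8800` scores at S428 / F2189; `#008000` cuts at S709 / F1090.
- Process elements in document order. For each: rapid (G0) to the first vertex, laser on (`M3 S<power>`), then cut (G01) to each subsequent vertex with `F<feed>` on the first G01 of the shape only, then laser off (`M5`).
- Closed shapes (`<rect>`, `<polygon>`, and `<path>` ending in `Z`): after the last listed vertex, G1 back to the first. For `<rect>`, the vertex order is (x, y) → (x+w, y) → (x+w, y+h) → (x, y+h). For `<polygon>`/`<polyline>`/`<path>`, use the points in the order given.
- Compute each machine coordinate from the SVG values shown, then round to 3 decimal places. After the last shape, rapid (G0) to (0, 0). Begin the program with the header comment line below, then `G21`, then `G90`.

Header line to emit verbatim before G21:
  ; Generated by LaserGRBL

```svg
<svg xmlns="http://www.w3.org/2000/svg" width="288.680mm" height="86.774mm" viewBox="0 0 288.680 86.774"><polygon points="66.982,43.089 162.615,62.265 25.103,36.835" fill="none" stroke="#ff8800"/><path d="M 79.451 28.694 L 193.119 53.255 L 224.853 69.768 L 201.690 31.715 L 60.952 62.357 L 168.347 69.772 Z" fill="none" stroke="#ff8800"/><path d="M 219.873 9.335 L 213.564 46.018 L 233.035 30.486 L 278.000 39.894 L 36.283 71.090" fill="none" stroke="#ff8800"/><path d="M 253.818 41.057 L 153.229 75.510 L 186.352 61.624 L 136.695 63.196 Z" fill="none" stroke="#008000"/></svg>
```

1 u = 1 mm; y_m = 86.774 − y.

[1] `<polygon>` closed polygon, #ff8800→score S428 F2189: (66.982,43.685) → (162.615,24.509) → (25.103,49.939) → (66.982,43.685) (closed)

[2] `<path>` closed polygon, #ff8800→score S428 F2189: (79.451,58.080) → (193.119,33.519) → (224.853,17.006) → (201.690,55.059) → (60.952,24.417) → (168.347,17.002) → (79.451,58.080) (closed)

[3] `<path>` open polyline, #ff8800→score S428 F2189: (219.873,77.439) → (213.564,40.756) → (233.035,56.288) → (278.000,46.880) → (36.283,15.684)

[4] `<path>` closed polygon, #008000→cut S709 F1090: (253.818,45.717) → (153.229,11.264) → (186.352,25.150) → (136.695,23.578) → (253.818,45.717) (closed)

; Generated by LaserGRBL
G21
G90
G0 X66.982 Y43.685
M3 S428
G01 X162.615 Y24.509 F2189
G01 X25.103 Y49.939
G01 X66.982 Y43.685
M5
G0 X79.451 Y58.080
M3 S428
G01 X193.119 Y33.519 F2189
G01 X224.853 Y17.006
G01 X201.690 Y55.059
G01 X60.952 Y24.417
G01 X168.347 Y17.002
G01 X79.451 Y58.080
M5
G0 X219.873 Y77.439
M3 S428
G01 X213.564 Y40.756 F2189
G01 X233.035 Y56.288
G01 X278.000 Y46.880
G01 X36.283 Y15.684
M5
G0 X253.818 Y45.717
M3 S709
G01 X153.229 Y11.264 F1090
G01 X186.352 Y25.150
G01 X136.695 Y23.578
G01 X253.818 Y45.717
M5
G0 X0.000 Y0.000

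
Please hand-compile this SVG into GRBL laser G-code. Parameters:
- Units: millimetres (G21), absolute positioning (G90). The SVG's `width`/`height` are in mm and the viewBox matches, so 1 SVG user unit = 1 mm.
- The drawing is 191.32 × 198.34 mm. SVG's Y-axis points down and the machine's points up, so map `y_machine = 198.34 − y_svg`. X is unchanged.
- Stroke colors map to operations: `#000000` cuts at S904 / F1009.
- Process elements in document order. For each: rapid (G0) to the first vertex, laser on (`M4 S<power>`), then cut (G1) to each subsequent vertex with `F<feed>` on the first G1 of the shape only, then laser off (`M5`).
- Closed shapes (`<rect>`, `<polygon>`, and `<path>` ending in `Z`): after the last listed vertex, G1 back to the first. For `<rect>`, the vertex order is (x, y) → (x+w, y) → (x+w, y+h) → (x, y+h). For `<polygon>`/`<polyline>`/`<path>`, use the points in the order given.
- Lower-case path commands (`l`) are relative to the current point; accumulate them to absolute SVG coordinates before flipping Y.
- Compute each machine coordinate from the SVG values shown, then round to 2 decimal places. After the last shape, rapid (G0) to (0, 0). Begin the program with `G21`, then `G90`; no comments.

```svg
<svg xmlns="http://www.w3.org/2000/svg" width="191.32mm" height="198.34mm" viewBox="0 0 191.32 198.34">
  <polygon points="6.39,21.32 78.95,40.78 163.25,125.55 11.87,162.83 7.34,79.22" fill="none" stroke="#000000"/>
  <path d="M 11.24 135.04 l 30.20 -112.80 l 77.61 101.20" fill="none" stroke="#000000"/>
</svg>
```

G21
G90
G0 X6.39 Y177.02
M4 S904
G1 X78.95 Y157.56 F1009
G1 X163.25 Y72.79
G1 X11.87 Y35.51
G1 X7.34 Y119.12
G1 X6.39 Y177.02
M5
G0 X11.24 Y63.30
M4 S904
G1 X41.44 Y176.10 F1009
G1 X119.05 Y74.90
M5
G0 X0.00 Y0.00

Since the viewBox matches the mm dimensions, user units are millimetres directly. The only transform is the Y-flip y_m = 198.34 − y_svg.

Shape 1 is a closed polygon drawn with `<polygon>`. Its stroke #000000 means cut at S904, F1009. After flipping Y the toolpath is (6.39,177.02) → (78.95,157.56) → (163.25,72.79) → (11.87,35.51) → (7.34,119.12) → (6.39,177.02), returning to the start.

Shape 2 is a open polyline drawn with `<path>`. Its stroke #000000 means cut at S904, F1009. After flipping Y the toolpath is (11.24,63.30) → (41.44,176.10) → (119.05,74.90).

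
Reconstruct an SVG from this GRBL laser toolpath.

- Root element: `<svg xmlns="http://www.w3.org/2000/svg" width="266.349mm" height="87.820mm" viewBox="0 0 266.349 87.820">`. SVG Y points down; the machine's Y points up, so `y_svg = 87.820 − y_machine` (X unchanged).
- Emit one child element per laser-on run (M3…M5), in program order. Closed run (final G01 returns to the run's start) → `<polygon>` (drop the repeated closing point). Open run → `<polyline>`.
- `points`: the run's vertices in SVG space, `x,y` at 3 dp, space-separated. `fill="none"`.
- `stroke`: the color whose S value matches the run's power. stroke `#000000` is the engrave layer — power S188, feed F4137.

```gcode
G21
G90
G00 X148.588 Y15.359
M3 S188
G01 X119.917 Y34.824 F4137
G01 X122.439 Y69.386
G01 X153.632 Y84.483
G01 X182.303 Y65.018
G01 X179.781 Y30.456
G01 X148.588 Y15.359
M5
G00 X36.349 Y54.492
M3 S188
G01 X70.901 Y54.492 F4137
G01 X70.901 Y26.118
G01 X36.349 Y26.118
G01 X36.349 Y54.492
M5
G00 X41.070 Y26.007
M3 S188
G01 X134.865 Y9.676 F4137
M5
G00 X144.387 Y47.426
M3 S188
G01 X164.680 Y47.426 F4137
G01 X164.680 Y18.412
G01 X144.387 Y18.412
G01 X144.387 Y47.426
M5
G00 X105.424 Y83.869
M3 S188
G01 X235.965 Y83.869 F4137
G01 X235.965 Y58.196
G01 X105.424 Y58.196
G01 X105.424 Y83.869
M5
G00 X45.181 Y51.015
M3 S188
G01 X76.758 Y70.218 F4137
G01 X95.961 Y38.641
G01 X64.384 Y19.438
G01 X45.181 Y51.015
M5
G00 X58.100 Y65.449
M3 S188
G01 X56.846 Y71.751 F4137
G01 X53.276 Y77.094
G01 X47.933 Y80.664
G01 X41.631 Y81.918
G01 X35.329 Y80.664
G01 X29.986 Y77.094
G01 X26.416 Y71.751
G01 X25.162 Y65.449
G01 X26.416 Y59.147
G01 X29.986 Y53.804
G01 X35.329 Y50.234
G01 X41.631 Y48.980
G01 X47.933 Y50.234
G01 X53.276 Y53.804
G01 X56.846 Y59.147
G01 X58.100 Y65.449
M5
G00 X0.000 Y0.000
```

Each laser-on run becomes one SVG element. Flip Y back into SVG space with y_svg = 87.820 − y_machine. Every run uses S188, so all elements get stroke `#000000` (engrave).

Run 1: The run returns to its start, so emit a `<polygon>` with points (Y-flipped): 148.588,72.461 119.917,52.996 122.439,18.434 153.632,3.337 182.303,22.802 179.781,57.364.

Run 2: The run returns to its start, so emit a `<polygon>` with points (Y-flipped): 36.349,33.328 70.901,33.328 70.901,61.702 36.349,61.702.

Run 3: The run is open, so emit a `<polyline>` with points (Y-flipped): 41.070,61.813 134.865,78.144.

Run 4: The run returns to its start, so emit a `<polygon>` with points (Y-flipped): 144.387,40.394 164.680,40.394 164.680,69.408 144.387,69.408.

Run 5: The run returns to its start, so emit a `<polygon>` with points (Y-flipped): 105.424,3.951 235.965,3.951 235.965,29.624 105.424,29.624.

Run 6: The run returns to its start, so emit a `<polygon>` with points (Y-flipped): 45.181,36.805 76.758,17.602 95.961,49.179 64.384,68.382.

Run 7: The run returns to its start, so emit a `<polygon>` with points (Y-flipped): 58.100,22.371 56.846,16.069 53.276,10.726 47.933,7.156 41.631,5.902 35.329,7.156 29.986,10.726 26.416,16.069 25.162,22.371 26.416,28.673 29.986,34.016 35.329,37.586 41.631,38.840 47.933,37.586 53.276,34.016 56.846,28.673.

<svg xmlns="http://www.w3.org/2000/svg" width="266.349mm" height="87.820mm" viewBox="0 0 266.349 87.820">
  <polygon points="148.588,72.461 119.917,52.996 122.439,18.434 153.632,3.337 182.303,22.802 179.781,57.364" fill="none" stroke="#000000"/>
  <polygon points="36.349,33.328 70.901,33.328 70.901,61.702 36.349,61.702" fill="none" stroke="#000000"/>
  <polyline points="41.070,61.813 134.865,78.144" fill="none" stroke="#000000"/>
  <polygon points="144.387,40.394 164.680,40.394 164.680,69.408 144.387,69.408" fill="none" stroke="#000000"/>
  <polygon points="105.424,3.951 235.965,3.951 235.965,29.624 105.424,29.624" fill="none" stroke="#000000"/>
  <polygon points="45.181,36.805 76.758,17.602 95.961,49.179 64.384,68.382" fill="none" stroke="#000000"/>
  <polygon points="58.100,22.371 56.846,16.069 53.276,10.726 47.933,7.156 41.631,5.902 35.329,7.156 29.986,10.726 26.416,16.069 25.162,22.371 26.416,28.673 29.986,34.016 35.329,37.586 41.631,38.840 47.933,37.586 53.276,34.016 56.846,28.673" fill="none" stroke="#000000"/>
</svg>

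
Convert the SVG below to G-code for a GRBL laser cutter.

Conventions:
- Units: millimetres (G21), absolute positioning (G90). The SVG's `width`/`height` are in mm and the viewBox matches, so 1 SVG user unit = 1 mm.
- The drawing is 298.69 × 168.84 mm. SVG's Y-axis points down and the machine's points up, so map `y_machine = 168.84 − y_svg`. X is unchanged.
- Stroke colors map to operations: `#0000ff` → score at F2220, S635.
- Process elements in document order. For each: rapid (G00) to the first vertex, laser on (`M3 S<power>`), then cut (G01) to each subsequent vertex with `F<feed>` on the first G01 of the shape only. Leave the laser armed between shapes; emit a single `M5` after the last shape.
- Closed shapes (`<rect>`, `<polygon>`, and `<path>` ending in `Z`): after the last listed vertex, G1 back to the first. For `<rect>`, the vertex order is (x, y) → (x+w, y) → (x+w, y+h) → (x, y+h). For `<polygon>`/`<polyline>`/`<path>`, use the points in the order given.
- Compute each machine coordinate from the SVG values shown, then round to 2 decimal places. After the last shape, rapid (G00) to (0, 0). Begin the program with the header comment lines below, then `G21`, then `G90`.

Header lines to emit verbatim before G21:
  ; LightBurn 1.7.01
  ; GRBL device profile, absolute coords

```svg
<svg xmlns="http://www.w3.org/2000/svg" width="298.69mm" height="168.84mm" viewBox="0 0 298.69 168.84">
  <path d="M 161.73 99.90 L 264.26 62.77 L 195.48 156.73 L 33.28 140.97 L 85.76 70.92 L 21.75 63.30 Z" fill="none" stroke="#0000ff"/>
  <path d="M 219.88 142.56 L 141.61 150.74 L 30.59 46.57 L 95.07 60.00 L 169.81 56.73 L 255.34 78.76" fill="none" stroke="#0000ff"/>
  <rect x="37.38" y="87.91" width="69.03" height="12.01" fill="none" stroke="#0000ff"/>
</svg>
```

Since the viewBox matches the mm dimensions, user units are millimetres directly. The only transform is the Y-flip y_m = 168.84 − y_svg.

Shape 1 is a closed polygon drawn with `<path>`. Its stroke #0000ff means score at S635, F2220. After flipping Y the toolpath is (161.73,68.94) → (264.26,106.07) → (195.48,12.11) → (33.28,27.87) → (85.76,97.92) → (21.75,105.54) → (161.73,68.94), returning to the start.

Shape 2 is a open polyline drawn with `<path>`. Its stroke #0000ff means score at S635, F2220. After flipping Y the toolpath is (219.88,26.28) → (141.61,18.10) → (30.59,122.27) → (95.07,108.84) → (169.81,112.11) → (255.34,90.08).

Shape 3 is a rectangle drawn with `<rect>`. Its stroke #0000ff means score at S635, F2220. After flipping Y the toolpath is (37.38,80.93) → (106.41,80.93) → (106.41,68.92) → (37.38,68.92) → (37.38,80.93), returning to the start.

; LightBurn 1.7.01
; GRBL device profile, absolute coords
G21
G90
G00 X161.73 Y68.94
M3 S635
G01 X264.26 Y106.07 F2220
G01 X195.48 Y12.11
G01 X33.28 Y27.87
G01 X85.76 Y97.92
G01 X21.75 Y105.54
G01 X161.73 Y68.94
G00 X219.88 Y26.28
M3 S635
G01 X141.61 Y18.10 F2220
G01 X30.59 Y122.27
G01 X95.07 Y108.84
G01 X169.81 Y112.11
G01 X255.34 Y90.08
G00 X37.38 Y80.93
M3 S635
G01 X106.41 Y80.93 F2220
G01 X106.41 Y68.92
G01 X37.38 Y68.92
G01 X37.38 Y80.93
M5
G00 X0.00 Y0.00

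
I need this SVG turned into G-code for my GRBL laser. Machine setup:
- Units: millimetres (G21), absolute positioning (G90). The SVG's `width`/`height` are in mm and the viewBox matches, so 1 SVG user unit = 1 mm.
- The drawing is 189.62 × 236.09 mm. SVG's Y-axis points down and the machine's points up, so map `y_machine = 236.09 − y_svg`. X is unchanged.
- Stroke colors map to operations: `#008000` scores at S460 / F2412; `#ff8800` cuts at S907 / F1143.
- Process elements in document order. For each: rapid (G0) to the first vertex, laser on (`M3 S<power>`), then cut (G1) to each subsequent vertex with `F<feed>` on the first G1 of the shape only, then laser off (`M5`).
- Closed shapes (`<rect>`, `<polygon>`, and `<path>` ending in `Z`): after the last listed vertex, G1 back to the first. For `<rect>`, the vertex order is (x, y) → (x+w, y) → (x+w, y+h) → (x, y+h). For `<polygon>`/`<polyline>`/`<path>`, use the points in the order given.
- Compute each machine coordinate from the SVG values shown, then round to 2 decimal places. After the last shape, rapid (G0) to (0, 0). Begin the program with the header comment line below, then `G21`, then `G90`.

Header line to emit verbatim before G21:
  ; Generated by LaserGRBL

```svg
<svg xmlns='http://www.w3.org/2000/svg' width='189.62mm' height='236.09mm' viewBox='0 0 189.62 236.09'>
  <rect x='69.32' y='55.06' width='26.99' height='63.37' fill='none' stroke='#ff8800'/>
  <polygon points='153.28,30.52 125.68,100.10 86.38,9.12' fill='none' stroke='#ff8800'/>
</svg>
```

Since the viewBox matches the mm dimensions, user units are millimetres directly. The only transform is the Y-flip y_m = 236.09 − y_svg.

Shape 1 is a rectangle drawn with `<rect>`. Its stroke #ff8800 means cut at S907, F1143. After flipping Y the toolpath is (69.32,181.03) → (96.31,181.03) → (96.31,117.66) → (69.32,117.66) → (69.32,181.03), returning to the start.

Shape 2 is a closed polygon drawn with `<polygon>`. Its stroke #ff8800 means cut at S907, F1143. After flipping Y the toolpath is (153.28,205.57) → (125.68,135.99) → (86.38,226.97) → (153.28,205.57), returning to the start.

; Generated by LaserGRBL
G21
G90
G0 X69.32 Y181.03
M3 S907
G1 X96.31 Y181.03 F1143
G1 X96.31 Y117.66
G1 X69.32 Y117.66
G1 X69.32 Y181.03
M5
G0 X153.28 Y205.57
M3 S907
G1 X125.68 Y135.99 F1143
G1 X86.38 Y226.97
G1 X153.28 Y205.57
M5
G0 X0.00 Y0.00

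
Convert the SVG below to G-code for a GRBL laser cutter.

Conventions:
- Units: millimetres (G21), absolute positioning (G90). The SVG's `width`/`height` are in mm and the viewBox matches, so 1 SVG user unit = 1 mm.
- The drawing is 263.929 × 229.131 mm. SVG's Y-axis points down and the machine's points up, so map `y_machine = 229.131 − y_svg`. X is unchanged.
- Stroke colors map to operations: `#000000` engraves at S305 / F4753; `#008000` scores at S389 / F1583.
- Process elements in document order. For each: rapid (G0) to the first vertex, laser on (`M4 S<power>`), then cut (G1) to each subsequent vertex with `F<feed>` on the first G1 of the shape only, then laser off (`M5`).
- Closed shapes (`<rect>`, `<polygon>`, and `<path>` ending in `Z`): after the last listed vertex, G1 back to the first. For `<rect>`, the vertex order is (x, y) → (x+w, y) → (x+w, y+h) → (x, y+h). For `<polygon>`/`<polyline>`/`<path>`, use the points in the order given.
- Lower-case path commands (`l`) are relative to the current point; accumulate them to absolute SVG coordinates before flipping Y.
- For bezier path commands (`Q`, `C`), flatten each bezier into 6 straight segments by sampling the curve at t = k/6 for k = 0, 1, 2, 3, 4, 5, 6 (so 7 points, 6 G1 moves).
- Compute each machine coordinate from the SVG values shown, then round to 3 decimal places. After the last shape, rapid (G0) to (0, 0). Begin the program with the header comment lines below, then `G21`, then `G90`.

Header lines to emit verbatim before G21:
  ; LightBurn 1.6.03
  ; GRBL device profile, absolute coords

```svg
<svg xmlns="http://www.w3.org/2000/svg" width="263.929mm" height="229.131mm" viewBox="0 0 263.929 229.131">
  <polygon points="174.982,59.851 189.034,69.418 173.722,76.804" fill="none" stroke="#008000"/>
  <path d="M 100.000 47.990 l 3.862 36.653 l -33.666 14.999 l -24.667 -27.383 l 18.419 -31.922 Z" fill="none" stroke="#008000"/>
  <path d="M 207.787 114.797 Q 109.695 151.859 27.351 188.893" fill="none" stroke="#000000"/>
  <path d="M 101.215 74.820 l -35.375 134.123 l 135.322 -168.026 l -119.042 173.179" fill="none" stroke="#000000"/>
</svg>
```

; LightBurn 1.6.03
; GRBL device profile, absolute coords
G21
G90
G0 X174.982 Y169.280
M4 S389
G1 X189.034 Y159.713 F1583
G1 X173.722 Y152.327
G1 X174.982 Y169.280
M5
G0 X100.000 Y181.141
M4 S389
G1 X103.862 Y144.488 F1583
G1 X70.196 Y129.489
G1 X45.529 Y156.872
G1 X63.948 Y188.794
G1 X100.000 Y181.141
M5
G0 X207.787 Y114.334
M4 S305
G1 X175.527 Y101.981 F4753
G1 X144.142 Y89.629
G1 X113.632 Y77.279
G1 X83.997 Y64.930
G1 X55.236 Y52.583
G1 X27.351 Y40.238
M5
G0 X101.215 Y154.311
M4 S305
G1 X65.840 Y20.188 F4753
G1 X201.162 Y188.214
G1 X82.120 Y15.035
M5
G0 X0.000 Y0.000

1 u = 1 mm; y_m = 229.131 − y.

[1] `<polygon>` regular polygon, #008000→score S389 F1583: (174.982,169.280) → (189.034,159.713) → (173.722,152.327) → (174.982,169.280) (closed)

[2] `<path>` regular polygon, #008000→score S389 F1583: (100.000,181.141) → (103.862,144.488) → (70.196,129.489) → (45.529,156.872) → (63.948,188.794) → (100.000,181.141) (closed)

[3] `<path>` quadratic bezier, #000000→engrave S305 F4753: (207.787,114.334) → (175.527,101.981) → (144.142,89.629) → (113.632,77.279) → (83.997,64.930) → (55.236,52.583) → (27.351,40.238)

[4] `<path>` open polyline, #000000→engrave S305 F4753: (101.215,154.311) → (65.840,20.188) → (201.162,188.214) → (82.120,15.035)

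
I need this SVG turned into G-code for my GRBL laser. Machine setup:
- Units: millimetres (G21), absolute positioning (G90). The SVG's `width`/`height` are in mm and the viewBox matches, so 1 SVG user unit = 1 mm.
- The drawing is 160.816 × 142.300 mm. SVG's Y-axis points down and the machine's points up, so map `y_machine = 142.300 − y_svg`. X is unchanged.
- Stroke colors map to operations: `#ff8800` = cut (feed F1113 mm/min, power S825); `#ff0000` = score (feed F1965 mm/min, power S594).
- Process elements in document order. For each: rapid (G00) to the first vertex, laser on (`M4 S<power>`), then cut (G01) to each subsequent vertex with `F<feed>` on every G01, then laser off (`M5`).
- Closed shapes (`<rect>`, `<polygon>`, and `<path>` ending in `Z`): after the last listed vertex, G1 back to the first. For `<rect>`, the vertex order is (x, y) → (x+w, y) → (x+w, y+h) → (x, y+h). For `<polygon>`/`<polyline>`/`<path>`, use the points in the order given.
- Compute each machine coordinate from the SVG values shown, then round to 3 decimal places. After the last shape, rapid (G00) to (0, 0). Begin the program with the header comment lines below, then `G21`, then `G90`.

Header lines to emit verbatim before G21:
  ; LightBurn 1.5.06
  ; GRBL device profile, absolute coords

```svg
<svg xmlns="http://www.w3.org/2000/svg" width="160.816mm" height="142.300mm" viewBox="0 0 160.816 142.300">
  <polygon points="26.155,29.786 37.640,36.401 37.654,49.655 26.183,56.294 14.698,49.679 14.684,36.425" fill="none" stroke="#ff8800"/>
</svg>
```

; LightBurn 1.5.06
; GRBL device profile, absolute coords
G21
G90
G00 X26.155 Y112.514
M4 S825
G01 X37.640 Y105.899 F1113
G01 X37.654 Y92.645 F1113
G01 X26.183 Y86.006 F1113
G01 X14.698 Y92.621 F1113
G01 X14.684 Y105.875 F1113
G01 X26.155 Y112.514 F1113
M5
G00 X0.000 Y0.000

viewBox `0 0 160.816 142.300` with mm width/height → 1 unit = 1 mm. Flip: y_m = 142.300 − y_svg.

**Shape 1** — `<polygon>` regular polygon, stroke `#ff8800` → cut (S825, F1113). Machine vertices: (26.155,112.514) → (37.640,105.899) → (37.654,92.645) → (26.183,86.006) → (14.698,92.621) → (14.684,105.875) → (26.155,112.514). Closed: final G1 returns to the first vertex.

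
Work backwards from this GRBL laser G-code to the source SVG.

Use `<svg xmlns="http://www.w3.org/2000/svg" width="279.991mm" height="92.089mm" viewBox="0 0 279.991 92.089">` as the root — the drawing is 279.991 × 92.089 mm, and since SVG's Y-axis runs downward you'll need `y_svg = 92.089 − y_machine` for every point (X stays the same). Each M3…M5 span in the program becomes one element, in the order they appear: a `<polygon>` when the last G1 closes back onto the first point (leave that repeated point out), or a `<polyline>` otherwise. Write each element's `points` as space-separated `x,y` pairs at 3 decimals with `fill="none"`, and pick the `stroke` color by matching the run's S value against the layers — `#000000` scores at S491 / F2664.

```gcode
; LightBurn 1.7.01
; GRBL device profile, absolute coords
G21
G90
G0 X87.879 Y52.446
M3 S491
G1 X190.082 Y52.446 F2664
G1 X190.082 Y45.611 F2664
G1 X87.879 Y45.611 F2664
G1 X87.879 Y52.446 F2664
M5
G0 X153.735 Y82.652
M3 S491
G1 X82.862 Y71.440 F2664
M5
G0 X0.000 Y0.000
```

<svg xmlns="http://www.w3.org/2000/svg" width="279.991mm" height="92.089mm" viewBox="0 0 279.991 92.089">
  <polygon points="87.879,39.643 190.082,39.643 190.082,46.478 87.879,46.478" fill="none" stroke="#000000"/>
  <polyline points="153.735,9.437 82.862,20.649" fill="none" stroke="#000000"/>
</svg>

y_svg = 92.089 − y_m. Every run uses S491, so all elements get stroke `#000000` (score).

[1] closed run; points: 87.879,39.643 190.082,39.643 190.082,46.478 87.879,46.478

[2] open run; points: 153.735,9.437 82.862,20.649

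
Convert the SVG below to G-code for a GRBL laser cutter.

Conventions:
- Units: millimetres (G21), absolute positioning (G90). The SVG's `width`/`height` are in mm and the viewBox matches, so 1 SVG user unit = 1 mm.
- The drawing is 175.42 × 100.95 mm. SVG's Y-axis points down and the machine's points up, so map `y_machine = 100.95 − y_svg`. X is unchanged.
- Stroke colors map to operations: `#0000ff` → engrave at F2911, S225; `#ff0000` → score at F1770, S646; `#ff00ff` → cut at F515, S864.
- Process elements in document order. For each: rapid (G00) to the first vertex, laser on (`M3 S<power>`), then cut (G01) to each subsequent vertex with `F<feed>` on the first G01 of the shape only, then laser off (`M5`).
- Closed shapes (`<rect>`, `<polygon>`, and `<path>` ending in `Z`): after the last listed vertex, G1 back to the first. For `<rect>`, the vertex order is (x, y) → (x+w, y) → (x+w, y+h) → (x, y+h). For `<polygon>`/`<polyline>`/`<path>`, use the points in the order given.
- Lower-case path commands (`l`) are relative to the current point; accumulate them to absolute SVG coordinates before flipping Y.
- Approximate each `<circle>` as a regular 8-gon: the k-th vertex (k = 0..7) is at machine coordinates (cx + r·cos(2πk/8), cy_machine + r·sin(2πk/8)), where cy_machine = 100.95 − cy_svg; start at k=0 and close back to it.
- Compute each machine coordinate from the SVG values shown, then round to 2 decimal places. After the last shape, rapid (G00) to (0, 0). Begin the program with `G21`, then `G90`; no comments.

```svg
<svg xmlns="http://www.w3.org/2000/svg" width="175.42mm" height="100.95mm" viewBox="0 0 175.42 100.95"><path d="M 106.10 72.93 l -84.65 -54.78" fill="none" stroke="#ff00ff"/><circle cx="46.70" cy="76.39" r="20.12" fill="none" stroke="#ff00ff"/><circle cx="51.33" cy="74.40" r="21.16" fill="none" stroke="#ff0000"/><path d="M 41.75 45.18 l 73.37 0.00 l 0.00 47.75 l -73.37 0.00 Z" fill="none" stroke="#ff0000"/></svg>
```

viewBox `0 0 175.42 100.95` with mm width/height → 1 unit = 1 mm. Flip: y_m = 100.95 − y_svg.

**Shape 1** — `<path>` line segment, stroke `#ff00ff` → cut (S864, F515). Machine vertices: (106.10,28.02) → (21.45,82.80). Open path.

**Shape 2** — `<circle>` circle, stroke `#ff00ff` → cut (S864, F515). Machine vertices: (66.82,24.56) → (60.93,38.79) → (46.70,44.68) → (32.47,38.79) → (26.58,24.56) → (32.47,10.33) → (46.70,4.44) → (60.93,10.33) → (66.82,24.56). Closed: final G1 returns to the first vertex.

**Shape 3** — `<circle>` circle, stroke `#ff0000` → score (S646, F1770). Machine vertices: (72.49,26.55) → (66.29,41.51) → (51.33,47.71) → (36.37,41.51) → (30.17,26.55) → (36.37,11.59) → (51.33,5.39) → (66.29,11.59) → (72.49,26.55). Closed: final G1 returns to the first vertex.

**Shape 4** — `<path>` rectangle, stroke `#ff0000` → score (S646, F1770). Machine vertices: (41.75,55.77) → (115.12,55.77) → (115.12,8.02) → (41.75,8.02) → (41.75,55.77). Closed: final G1 returns to the first vertex.

G21
G90
G00 X106.10 Y28.02
M3 S864
G01 X21.45 Y82.80 F515
M5
G00 X66.82 Y24.56
M3 S864
G01 X60.93 Y38.79 F515
G01 X46.70 Y44.68
G01 X32.47 Y38.79
G01 X26.58 Y24.56
G01 X32.47 Y10.33
G01 X46.70 Y4.44
G01 X60.93 Y10.33
G01 X66.82 Y24.56
M5
G00 X72.49 Y26.55
M3 S646
G01 X66.29 Y41.51 F1770
G01 X51.33 Y47.71
G01 X36.37 Y41.51
G01 X30.17 Y26.55
G01 X36.37 Y11.59
G01 X51.33 Y5.39
G01 X66.29 Y11.59
G01 X72.49 Y26.55
M5
G00 X41.75 Y55.77
M3 S646
G01 X115.12 Y55.77 F1770
G01 X115.12 Y8.02
G01 X41.75 Y8.02
G01 X41.75 Y55.77
M5
G00 X0.00 Y0.00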